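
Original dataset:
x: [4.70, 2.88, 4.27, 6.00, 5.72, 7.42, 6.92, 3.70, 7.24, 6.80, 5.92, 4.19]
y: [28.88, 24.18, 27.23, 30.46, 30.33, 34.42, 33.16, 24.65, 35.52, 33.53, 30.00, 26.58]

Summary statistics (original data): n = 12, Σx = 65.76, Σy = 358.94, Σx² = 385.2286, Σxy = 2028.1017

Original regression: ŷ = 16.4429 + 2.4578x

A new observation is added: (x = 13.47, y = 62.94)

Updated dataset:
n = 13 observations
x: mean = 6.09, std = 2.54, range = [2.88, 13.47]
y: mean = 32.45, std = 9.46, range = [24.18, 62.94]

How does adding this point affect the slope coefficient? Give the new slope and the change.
New slope β₁ = 3.6364 versus 2.4578 before: a change of +1.1786 (+48.0%).

The new point has HIGH LEVERAGE: x = 13.47 is far from the original mean x̄ = 65.76/12 ≈ 5.48 (original range [2.88, 7.42]).

Step 1: Update the sums with the new point (n goes from 12 to 13)
Σx  = 65.76 + 13.47 = 79.23
Σy  = 358.94 + 62.94 = 421.88
Σx² = 385.2286 + 13.47² = 385.2286 + 181.4409 = 566.6695
Σxy = 2028.1017 + 13.47×62.94 = 2028.1017 + 847.8018 = 2875.9035

Step 2: Recompute the slope with b₁ = (nΣxy − ΣxΣy) / (nΣx² − (Σx)²)
Numerator   = 13×2875.9035 − 79.23×421.88 = 37386.7455 − 33425.5524 = 3961.1931
Denominator = 13×566.6695 − 79.23² = 7366.7035 − 6277.3929 = 1089.3106
b₁(new) = 3961.1931 / 1089.3106 = 3.6364

(Same formula on the original sums: (12×2028.1017 − 65.76×358.94) / (12×385.2286 − 65.76²) = 733.3260 / 298.3656 = 2.4578, matching the given fit.)

Step 3: Change in slope
Δβ₁ = 3.6364 − 2.4578 = +1.1786
Relative change = +1.1786 / 2.4578 × 100% = +48.0%
→ the slope increases when the point is added.

A high-leverage point only changes the slope if it is off the original line; here y = 62.94 is above the original trend, so the slope increases.
In practice: examine leverage (hᵢ) and Cook's distance rather than deleting it automatically; refit with and without it and report both if conclusions differ.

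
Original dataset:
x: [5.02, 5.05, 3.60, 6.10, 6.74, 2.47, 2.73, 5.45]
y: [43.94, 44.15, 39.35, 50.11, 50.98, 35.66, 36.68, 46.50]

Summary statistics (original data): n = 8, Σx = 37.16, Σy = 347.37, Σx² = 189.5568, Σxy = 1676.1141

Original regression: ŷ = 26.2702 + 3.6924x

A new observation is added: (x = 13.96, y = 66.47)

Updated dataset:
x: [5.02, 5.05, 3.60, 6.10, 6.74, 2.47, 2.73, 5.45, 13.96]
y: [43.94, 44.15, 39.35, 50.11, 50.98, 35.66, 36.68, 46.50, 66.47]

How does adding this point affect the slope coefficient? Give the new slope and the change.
The slope changes from 3.6924 to 2.6938 (change of -0.9986, or -27.0%).

The new point has HIGH LEVERAGE: x = 13.96 is far from the original mean x̄ = 37.16/8 ≈ 4.65 (original range [2.47, 6.74]).

Step 1: Update the sums with the new point (n goes from 8 to 9)
Σx  = 37.16 + 13.96 = 51.12
Σy  = 347.37 + 66.47 = 413.84
Σx² = 189.5568 + 13.96² = 189.5568 + 194.8816 = 384.4384
Σxy = 1676.1141 + 13.96×66.47 = 1676.1141 + 927.9212 = 2604.0353

Step 2: Recompute the slope with b₁ = (nΣxy − ΣxΣy) / (nΣx² − (Σx)²)
Numerator   = 9×2604.0353 − 51.12×413.84 = 23436.3177 − 21155.5008 = 2280.8169
Denominator = 9×384.4384 − 51.12² = 3459.9456 − 2613.2544 = 846.6912
b₁(new) = 2280.8169 / 846.6912 = 2.6938

(Same formula on the original sums: (8×1676.1141 − 37.16×347.37) / (8×189.5568 − 37.16²) = 500.6436 / 135.5888 = 3.6924, matching the given fit.)

Step 3: Change in slope
Δβ₁ = 2.6938 − 3.6924 = -0.9986
Relative change = -0.9986 / 3.6924 × 100% = -27.0%
→ the slope decreases when the point is added.

A high-leverage point only changes the slope if it is off the original line; here y = 66.47 is below the original trend, so the slope decreases.
In practice: refit with and without it and report both if conclusions differ.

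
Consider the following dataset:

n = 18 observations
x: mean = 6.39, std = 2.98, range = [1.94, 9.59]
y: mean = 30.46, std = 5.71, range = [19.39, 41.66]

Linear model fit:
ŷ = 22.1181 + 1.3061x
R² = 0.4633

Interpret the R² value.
The model explains 46.33% of the variance in y (R² = 0.4633), leaving 53.67% unexplained; the fit is moderate.

R² = 1 − SS_res/SS_tot compares the residual scatter to the total scatter of y about its mean.

Here R² = 0.4633:
- Explained: 46.33% of the variation in y
- Unexplained (residual): 100% − 46.33% = 53.67%
- Rule of thumb (below 0.3 weak; 0.3 to below 0.7 moderate; 0.7 and above strong) → moderate

Note: R² never decreases when predictors are added, so it should not be used alone to compare models of different size.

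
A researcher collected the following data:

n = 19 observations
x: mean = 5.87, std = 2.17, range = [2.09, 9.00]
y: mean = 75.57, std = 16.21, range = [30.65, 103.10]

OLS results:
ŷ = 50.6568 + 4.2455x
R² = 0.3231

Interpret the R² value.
About 32.31% of the variability in y is accounted for by the regression on x (R² = 0.3231) — a moderate linear fit.

The coefficient of determination R² is the fraction of the total variation in y that the fitted line accounts for.

Here R² = 0.3231:
- Explained: 32.31% of the variation in y
- Unexplained (residual): 100% − 32.31% = 67.69%
- Rule of thumb (below 0.3 weak; 0.3 to below 0.7 moderate; 0.7 and above strong) → moderate

Calculation: R² = 1 − (SS_res / SS_tot), where SS_res is the sum of squared residuals and SS_tot the total sum of squares.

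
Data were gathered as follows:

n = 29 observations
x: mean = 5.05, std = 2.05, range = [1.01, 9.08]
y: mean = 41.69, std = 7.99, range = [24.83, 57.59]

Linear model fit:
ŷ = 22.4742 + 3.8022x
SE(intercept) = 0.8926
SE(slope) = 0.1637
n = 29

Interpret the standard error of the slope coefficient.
SE(β̂₁) = 0.1637 is the estimated standard deviation of the slope estimate across repeated samples; relative to β̂₁ = 3.8022 that is 4.3%, a precise estimate.

What SE measures:
- The standard error quantifies the sampling variability of the coefficient estimate
- It is the estimated standard deviation of β̂₁ across hypothetical repeated samples of the same size
- Smaller SE → more precise estimate

Relative precision:
- SE / |β̂₁| = 0.1637 / 3.8022 = 4.3%
- Rule of thumb (under 20%: precise; 20% to under 50%: moderately precise; 50% or more: imprecise) → precise

Link to interval estimation: a confidence interval for β₁ is β̂₁ ± t* × 0.1637, so SE sets the half-width per unit of t*.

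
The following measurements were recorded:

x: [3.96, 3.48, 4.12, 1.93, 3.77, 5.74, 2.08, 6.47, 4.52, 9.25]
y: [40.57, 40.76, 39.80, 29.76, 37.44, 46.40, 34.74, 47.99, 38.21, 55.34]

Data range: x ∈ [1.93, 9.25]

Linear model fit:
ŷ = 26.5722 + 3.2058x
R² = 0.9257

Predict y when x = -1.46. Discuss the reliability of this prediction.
ŷ = 21.8917, but this is extrapolation (below the data range [1.93, 9.25]) and may be unreliable.

Prediction calculation:
ŷ = 26.5722 + 3.2058 × (-1.46)
ŷ = 21.8917

Reliability:
- Data range: x ∈ [1.93, 9.25]
- Prediction point: x = -1.46 is 3.39 units below the observed range → this is EXTRAPOLATION, not interpolation

Why that matters here:
- The standard error of prediction grows with (x − x̄)², and x = -1.46 is far from x̄ = 4.53
- There are no observations near this x to validate the fitted line there
- The linear relationship may not hold outside the observed range

A defensible statement: 'if the linear trend continued to x = -1.46, y would be about 21.8917' — the premise is untested.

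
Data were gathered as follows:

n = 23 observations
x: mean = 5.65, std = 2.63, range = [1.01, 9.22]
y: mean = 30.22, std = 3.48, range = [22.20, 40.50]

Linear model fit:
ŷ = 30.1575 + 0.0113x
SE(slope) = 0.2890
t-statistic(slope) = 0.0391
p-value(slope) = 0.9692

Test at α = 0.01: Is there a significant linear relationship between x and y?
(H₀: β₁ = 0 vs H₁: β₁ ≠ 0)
Since p-value = 0.9692 ≥ α = 0.01, fail to reject H₀ — the slope is not significantly different from 0.

Hypothesis test for the slope coefficient:

H₀: β₁ = 0 (no linear relationship)
H₁: β₁ ≠ 0 (linear relationship exists)

Test statistic: t = β̂₁ / SE(β̂₁) = 0.0113 / 0.2890 = 0.0391

With df = 21, the two-sided p-value for |t| = 0.0391 is 0.9692.

Decision rule: reject H₀ if p-value < α.
p-value = 0.9692 ≥ α = 0.01 → fail to reject H₀.

Conclusion: the linear association between x and y is not significant at the 1% level.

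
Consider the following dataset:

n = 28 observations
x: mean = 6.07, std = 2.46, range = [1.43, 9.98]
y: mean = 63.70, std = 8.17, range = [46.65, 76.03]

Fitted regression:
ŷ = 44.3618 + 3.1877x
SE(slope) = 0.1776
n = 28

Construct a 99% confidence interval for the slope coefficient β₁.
The 99% CI for β₁ is (2.6942, 3.6812)

Confidence interval for the slope:

The 99% CI for β₁ is: β̂₁ ± t*(α/2, n-2) × SE(β̂₁)

Step 1: Find critical t-value
- Confidence level = 0.99
- Degrees of freedom = n - 2 = 28 - 2 = 26
- t*(α/2, 26) = 2.7787

Step 2: Calculate margin of error
Margin = 2.7787 × 0.1776 = 0.4935

Step 3: Construct interval
CI = 3.1877 ± 0.4935
CI = (2.6942, 3.6812)

Interpretation: intervals built this way capture the true β₁ in 99% of repeated samples; here the plausible range for the per-unit effect of x on y is 2.6942 to 3.6812.
The interval does not include 0, suggesting a significant linear relationship.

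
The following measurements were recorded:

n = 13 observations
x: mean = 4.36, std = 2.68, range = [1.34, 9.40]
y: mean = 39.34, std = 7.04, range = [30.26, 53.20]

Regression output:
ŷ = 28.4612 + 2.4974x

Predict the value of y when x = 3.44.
ŷ = 37.0523

Plug x = 3.44 into the fitted line:

ŷ = 28.4612 + 2.4974 × 3.44
ŷ = 28.4612 + 8.5911
ŷ = 37.0523

This is the fitted mean response at that x — an individual observation would come with a wider prediction interval.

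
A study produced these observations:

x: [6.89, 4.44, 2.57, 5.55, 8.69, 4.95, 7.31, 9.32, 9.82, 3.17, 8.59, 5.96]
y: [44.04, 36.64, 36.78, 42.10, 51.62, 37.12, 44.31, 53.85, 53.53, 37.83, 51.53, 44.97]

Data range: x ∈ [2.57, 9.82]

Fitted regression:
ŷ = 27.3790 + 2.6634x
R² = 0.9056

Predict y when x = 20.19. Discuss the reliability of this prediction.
ŷ = 81.1530, but this is extrapolation (above the data range [2.57, 9.82]) and may be unreliable.

Prediction calculation:
ŷ = 27.3790 + 2.6634 × 20.19
ŷ = 81.1530

Reliability:
- Data range: x ∈ [2.57, 9.82]
- Prediction point: x = 20.19 is 10.37 units above the observed range → this is EXTRAPOLATION, not interpolation

Why that matters here:
- Real relationships often flatten, saturate, or turn nonlinear at extremes
- The linear relationship may not hold outside the observed range
- R² describes fit only over the sampled x values; it says nothing about behaviour beyond them

Report the number if required, but flag clearly that it is an extrapolation.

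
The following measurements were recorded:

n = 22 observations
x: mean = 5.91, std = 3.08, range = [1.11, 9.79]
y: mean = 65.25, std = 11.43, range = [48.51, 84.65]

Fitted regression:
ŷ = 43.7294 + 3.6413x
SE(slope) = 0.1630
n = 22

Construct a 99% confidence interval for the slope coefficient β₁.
The 99% CI for β₁ is (3.1775, 4.1051)

Confidence interval for the slope:

The 99% CI for β₁ is: β̂₁ ± t*(α/2, n-2) × SE(β̂₁)

Step 1: Find critical t-value
- Confidence level = 0.99
- Degrees of freedom = n - 2 = 22 - 2 = 20
- t*(α/2, 20) = 2.8453

Step 2: Calculate margin of error
Margin = 2.8453 × 0.1630 = 0.4638

Step 3: Construct interval
CI = 3.6413 ± 0.4638
CI = (3.1775, 4.1051)

Interpretation: intervals built this way capture the true β₁ in 99% of repeated samples; here the plausible range for the per-unit effect of x on y is 3.1775 to 4.1051.
The interval does not include 0, suggesting a significant linear relationship.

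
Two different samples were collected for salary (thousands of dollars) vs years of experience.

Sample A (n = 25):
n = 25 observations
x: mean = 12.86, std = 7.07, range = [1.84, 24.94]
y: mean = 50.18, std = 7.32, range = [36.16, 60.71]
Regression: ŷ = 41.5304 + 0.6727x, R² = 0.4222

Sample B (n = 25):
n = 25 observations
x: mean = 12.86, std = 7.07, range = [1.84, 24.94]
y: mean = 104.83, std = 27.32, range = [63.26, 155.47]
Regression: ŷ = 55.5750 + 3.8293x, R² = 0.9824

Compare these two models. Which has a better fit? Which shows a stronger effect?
Model B has the better fit (R² = 0.9824 vs 0.4222). Model B shows the stronger effect (|β₁| = 3.8293 vs 0.6727).

Model Comparison:

Goodness of fit (R²):
- Model A: R² = 0.4222 → 42.22% of variance in salary explained
- Model B: R² = 0.9824 → 98.24% of variance in salary explained
- 0.9824 > 0.4222 → Model B has the better fit

Strength of effect — compare |β₁|:
- Model A: β₁ = 0.6727 → predicted salary rises 0.6727 thousand dollars per additional year of experience
- Model B: β₁ = 3.8293 → predicted salary rises 3.8293 thousand dollars per additional year of experience
- |0.6727| < |3.8293| → Model B shows the stronger marginal effect

Note: A better fit (higher R²) doesn't necessarily mean a more important relationship.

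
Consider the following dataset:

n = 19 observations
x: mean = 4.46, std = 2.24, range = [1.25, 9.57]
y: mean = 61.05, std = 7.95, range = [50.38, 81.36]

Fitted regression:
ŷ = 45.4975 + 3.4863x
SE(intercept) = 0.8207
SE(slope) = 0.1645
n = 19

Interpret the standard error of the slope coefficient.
SE(β̂₁) = 0.1645 is the estimated standard deviation of the slope estimate across repeated samples; relative to β̂₁ = 3.4863 that is 4.7%, a precise estimate.

SE(β̂₁) = 0.1645 says: if we drew many samples of n = 19 from the same population and refit each time, the fitted slopes would scatter with a standard deviation of roughly 0.1645 around the true β₁.

Relative precision:
- SE / |β̂₁| = 0.1645 / 3.4863 = 4.7%
- Rule of thumb (under 20%: precise; 20% to under 50%: moderately precise; 50% or more: imprecise) → precise

Link to the t-test: t = β̂₁ / SE(β̂₁) = 3.4863 / 0.1645 = 21.1933, the statistic for H₀: β₁ = 0.

What drives SE(β̂₁): larger n (here n = 19) → smaller SE.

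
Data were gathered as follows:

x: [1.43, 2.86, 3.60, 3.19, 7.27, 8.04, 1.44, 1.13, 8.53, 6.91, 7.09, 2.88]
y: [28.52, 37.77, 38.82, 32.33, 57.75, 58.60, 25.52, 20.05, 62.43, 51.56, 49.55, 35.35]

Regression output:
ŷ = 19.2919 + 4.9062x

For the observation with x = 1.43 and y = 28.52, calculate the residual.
Residual = 2.2122

The residual is the difference between the actual value and the predicted value:

Residual = y - ŷ

Step 1: Calculate predicted value
ŷ = 19.2919 + 4.9062 × 1.43
ŷ = 26.3078

Step 2: Calculate residual
Residual = 28.52 - 26.3078
Residual = 2.2122

The residual is positive, so the observed y = 28.52 sits above the regression line (the line underestimates it by 2.2122).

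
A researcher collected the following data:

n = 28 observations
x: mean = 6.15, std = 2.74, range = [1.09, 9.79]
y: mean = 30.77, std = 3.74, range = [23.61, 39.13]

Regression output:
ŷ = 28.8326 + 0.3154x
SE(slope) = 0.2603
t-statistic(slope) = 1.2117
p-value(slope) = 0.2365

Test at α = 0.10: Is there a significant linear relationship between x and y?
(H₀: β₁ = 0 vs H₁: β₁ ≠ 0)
Since p-value = 0.2365 ≥ α = 0.10, fail to reject H₀ — the slope is not significantly different from 0.

Hypothesis test for the slope coefficient:

H₀: β₁ = 0 (no linear relationship)
H₁: β₁ ≠ 0 (linear relationship exists)

Test statistic: t = β̂₁ / SE(β̂₁) = 0.3154 / 0.2603 = 1.2117

The p-value (0.2365) is the probability, under H₀, of a t-statistic at least as extreme as |t| = 1.2117 (two-sided, df = n − 2 = 26).

Decision rule: reject H₀ if p-value < α.
p-value = 0.2365 ≥ α = 0.10 → fail to reject H₀.

Conclusion: the linear association between x and y is not significant at the 10% level.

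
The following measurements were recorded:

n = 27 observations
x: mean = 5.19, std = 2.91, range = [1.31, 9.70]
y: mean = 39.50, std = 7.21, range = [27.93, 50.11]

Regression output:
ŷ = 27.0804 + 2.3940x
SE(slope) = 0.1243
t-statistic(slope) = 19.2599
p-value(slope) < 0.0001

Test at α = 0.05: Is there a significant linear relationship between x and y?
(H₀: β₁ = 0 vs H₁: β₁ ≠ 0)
Reject H₀: p-value < 0.0001 < α = 0.05. The linear relationship is significant at the 5% level.

Hypothesis test for the slope coefficient:

H₀: β₁ = 0 (no linear relationship)
H₁: β₁ ≠ 0 (linear relationship exists)

Test statistic: t = β̂₁ / SE(β̂₁) = 2.3940 / 0.1243 = 19.2599

p < 0.0001: how often a slope estimate this far from 0 (in SE units) would arise by chance if β₁ were truly 0.

Decision rule: reject H₀ if p-value < α.
p-value < 0.0001 < α = 0.05 → reject H₀.

At α = 0.05 the data do provide convincing evidence of a nonzero slope.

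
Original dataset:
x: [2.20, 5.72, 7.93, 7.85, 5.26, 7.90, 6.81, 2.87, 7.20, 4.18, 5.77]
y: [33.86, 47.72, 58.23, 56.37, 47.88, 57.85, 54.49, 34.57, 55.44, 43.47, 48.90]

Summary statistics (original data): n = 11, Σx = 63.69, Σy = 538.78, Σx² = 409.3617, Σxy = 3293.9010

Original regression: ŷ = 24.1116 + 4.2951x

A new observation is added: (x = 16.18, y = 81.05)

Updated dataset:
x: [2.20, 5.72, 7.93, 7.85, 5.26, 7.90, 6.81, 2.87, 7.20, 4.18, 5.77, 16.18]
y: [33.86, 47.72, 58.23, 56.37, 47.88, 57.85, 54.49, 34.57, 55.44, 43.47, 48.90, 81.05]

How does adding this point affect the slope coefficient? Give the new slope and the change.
The slope changes from 4.2951 to 3.4382 (change of -0.8569, or -20.0%).

x = 16.18 lies well outside the original x-range [2.20, 7.93] (x̄ ≈ 5.79), so this observation has high leverage and can move the slope substantially.

Step 1: Update the sums with the new point (n goes from 11 to 12)
Σx  = 63.69 + 16.18 = 79.87
Σy  = 538.78 + 81.05 = 619.83
Σx² = 409.3617 + 16.18² = 409.3617 + 261.7924 = 671.1541
Σxy = 3293.9010 + 16.18×81.05 = 3293.9010 + 1311.3890 = 4605.2900

Step 2: Recompute the slope with b₁ = (nΣxy − ΣxΣy) / (nΣx² − (Σx)²)
Numerator   = 12×4605.2900 − 79.87×619.83 = 55263.4800 − 49505.8221 = 5757.6579
Denominator = 12×671.1541 − 79.87² = 8053.8492 − 6379.2169 = 1674.6323
b₁(new) = 5757.6579 / 1674.6323 = 3.4382

(Same formula on the original sums: (11×3293.9010 − 63.69×538.78) / (11×409.3617 − 63.69²) = 1918.0128 / 446.5626 = 4.2951, matching the given fit.)

Step 3: Change in slope
Δβ₁ = 3.4382 − 4.2951 = -0.8569
Relative change = -0.8569 / 4.2951 × 100% = -20.0%
→ the slope decreases when the point is added.

Because the point sits below the extension of the original line at a high-leverage x, it tilts the fit down.
In practice: investigate whether it comes from the same population as the rest of the sample.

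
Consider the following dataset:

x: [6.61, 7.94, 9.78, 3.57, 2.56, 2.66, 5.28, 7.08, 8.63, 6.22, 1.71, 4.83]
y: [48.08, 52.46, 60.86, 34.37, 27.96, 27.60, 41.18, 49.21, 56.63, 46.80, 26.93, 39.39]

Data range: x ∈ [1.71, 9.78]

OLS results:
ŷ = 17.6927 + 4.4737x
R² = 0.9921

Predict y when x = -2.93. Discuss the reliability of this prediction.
ŷ = 4.5848, but this is extrapolation (below the data range [1.71, 9.78]) and may be unreliable.

Prediction calculation:
ŷ = 17.6927 + 4.4737 × (-2.93)
ŷ = 4.5848

Reliability:
- Data range: x ∈ [1.71, 9.78]
- Prediction point: x = -2.93 is 4.64 units below the observed range → this is EXTRAPOLATION, not interpolation

Why that matters here:
- There are no observations near this x to validate the fitted line there
- The standard error of prediction grows with (x − x̄)², and x = -2.93 is far from x̄ = 5.57
- R² describes fit only over the sampled x values; it says nothing about behaviour beyond them

Report the number if required, but flag clearly that it is an extrapolation.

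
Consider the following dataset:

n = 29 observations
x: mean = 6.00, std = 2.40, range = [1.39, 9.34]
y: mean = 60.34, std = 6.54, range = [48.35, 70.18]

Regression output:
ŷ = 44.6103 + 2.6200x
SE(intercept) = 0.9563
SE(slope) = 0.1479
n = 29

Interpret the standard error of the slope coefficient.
SE(slope) = 0.1479 measures the uncertainty in the estimated slope. The coefficient is estimated precisely (SE/|β̂₁| = 5.6%).

SE(β̂₁) = 0.1479 says: if we drew many samples of n = 29 from the same population and refit each time, the fitted slopes would scatter with a standard deviation of roughly 0.1479 around the true β₁.

Relative precision:
- SE / |β̂₁| = 0.1479 / 2.6200 = 5.6%
- Rule of thumb (under 20%: precise; 20% to under 50%: moderately precise; 50% or more: imprecise) → precise

Link to interval estimation: a confidence interval for β₁ is β̂₁ ± t* × 0.1479, so SE sets the half-width per unit of t*.

What drives SE(β̂₁): larger n (here n = 29) → smaller SE; wider spread of x values → smaller SE; more residual scatter → larger SE.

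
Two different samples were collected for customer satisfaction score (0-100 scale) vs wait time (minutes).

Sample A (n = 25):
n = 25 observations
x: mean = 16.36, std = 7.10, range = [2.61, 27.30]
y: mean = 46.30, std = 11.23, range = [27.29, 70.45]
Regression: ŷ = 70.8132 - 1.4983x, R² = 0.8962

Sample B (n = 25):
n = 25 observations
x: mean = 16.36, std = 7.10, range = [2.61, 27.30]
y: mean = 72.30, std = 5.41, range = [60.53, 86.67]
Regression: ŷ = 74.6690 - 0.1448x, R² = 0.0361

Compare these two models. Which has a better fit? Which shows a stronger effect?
Model A has the better fit (R² = 0.8962 vs 0.0361). Model A shows the stronger effect (|β₁| = 1.4983 vs 0.1448).

Model Comparison:

Goodness of fit (R²):
- Model A: R² = 0.8962 → 89.62% of variance in satisfaction score explained
- Model B: R² = 0.0361 → 3.61% of variance in satisfaction score explained
- 0.8962 > 0.0361 → Model A has the better fit

Which has the larger per-minute effect? (|β₁|)
- Model A: β₁ = -1.4983 → predicted satisfaction score falls 1.4983 points per additional minute of wait time
- Model B: β₁ = -0.1448 → predicted satisfaction score falls 0.1448 points per additional minute of wait time
- |-1.4983| > |-0.1448| → Model A shows the stronger marginal effect

Notes:
- A steeper slope doesn't make a better model if the scatter around the line is large.
- R² measures how tightly points cluster around the line; β₁ measures how steep the line is — they answer different questions.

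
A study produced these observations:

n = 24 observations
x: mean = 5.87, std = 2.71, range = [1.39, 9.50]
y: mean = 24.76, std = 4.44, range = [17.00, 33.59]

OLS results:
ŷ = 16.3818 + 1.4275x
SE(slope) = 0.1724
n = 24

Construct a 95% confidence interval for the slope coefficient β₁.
The 95% CI for β₁ is (1.0700, 1.7850)

Confidence interval for the slope:

The 95% CI for β₁ is: β̂₁ ± t*(α/2, n-2) × SE(β̂₁)

Step 1: Find critical t-value
- Confidence level = 0.95
- Degrees of freedom = n - 2 = 24 - 2 = 22
- t*(α/2, 22) = 2.0739

Step 2: Calculate margin of error
Margin = 2.0739 × 0.1724 = 0.3575

Step 3: Construct interval
CI = 1.4275 ± 0.3575
CI = (1.0700, 1.7850)

Interpretation: intervals built this way capture the true β₁ in 95% of repeated samples; here the plausible range for the per-unit effect of x on y is 1.0700 to 1.7850.
The interval does not include 0, suggesting a significant linear relationship.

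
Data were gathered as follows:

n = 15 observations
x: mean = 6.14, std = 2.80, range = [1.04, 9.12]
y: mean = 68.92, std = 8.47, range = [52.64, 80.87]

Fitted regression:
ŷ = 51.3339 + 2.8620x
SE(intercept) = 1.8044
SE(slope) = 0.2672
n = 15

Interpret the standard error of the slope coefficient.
SE(slope) = 0.2672 measures the uncertainty in the estimated slope. The coefficient is estimated precisely (SE/|β̂₁| = 9.3%).

SE(β̂₁) = s / √Sxx, where s is the residual standard deviation and Sxx = Σ(x − x̄)². It is the yardstick for how far β̂₁ = 2.8620 could plausibly be from the true slope.

Relative precision:
- SE / |β̂₁| = 0.2672 / 2.8620 = 9.3%
- Rule of thumb (under 20%: precise; 20% to under 50%: moderately precise; 50% or more: imprecise) → precise

Rough 95% range (±2 SE): 2.8620 ± 0.5344 → (2.3276, 3.3964).

What drives SE(β̂₁): more residual scatter → larger SE; wider spread of x values → smaller SE; larger n (here n = 15) → smaller SE.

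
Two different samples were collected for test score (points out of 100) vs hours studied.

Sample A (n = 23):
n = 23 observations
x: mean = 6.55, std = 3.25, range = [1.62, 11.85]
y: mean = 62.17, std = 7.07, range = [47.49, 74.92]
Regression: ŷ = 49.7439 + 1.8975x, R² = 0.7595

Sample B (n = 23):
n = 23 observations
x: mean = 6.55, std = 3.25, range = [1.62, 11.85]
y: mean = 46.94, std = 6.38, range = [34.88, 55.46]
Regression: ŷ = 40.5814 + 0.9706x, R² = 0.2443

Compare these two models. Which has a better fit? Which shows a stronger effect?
Model A has the better fit (R² = 0.7595 vs 0.2443). Model A shows the stronger effect (|β₁| = 1.8975 vs 0.9706).

Model Comparison:

Goodness of fit (R²):
- Model A: R² = 0.7595 → 75.95% of variance in test score explained
- Model B: R² = 0.2443 → 24.43% of variance in test score explained
- 0.7595 > 0.2443 → Model A has the better fit

Effect size (slope magnitude):
- Model A: β₁ = 1.8975 → predicted test score rises 1.8975 points per additional hour of study time
- Model B: β₁ = 0.9706 → predicted test score rises 0.9706 points per additional hour of study time
- |1.8975| > |0.9706| → Model A shows the stronger marginal effect

Note: The two samples could reflect different populations, time periods, or measurement quality.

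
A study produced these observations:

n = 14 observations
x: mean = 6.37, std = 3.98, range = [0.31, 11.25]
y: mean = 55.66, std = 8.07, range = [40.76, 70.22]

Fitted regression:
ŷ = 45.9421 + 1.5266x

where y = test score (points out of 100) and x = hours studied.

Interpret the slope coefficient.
An increase of one hour in study time is associated with a 1.5266 points increase in predicted test score.

The slope β₁ = 1.5266 gives the rate at which the fitted test score changes with study time.

Interpretation:
- Study time up by 1 hour → predicted test score increases by 1.5266 points
- This is a linear approximation: the same per-unit change is assumed across the whole observed x range
- The slope describes association in these data, not necessarily a causal effect

(β₀ = 45.9421 is the fitted value at x = 0 and is not part of the slope interpretation.)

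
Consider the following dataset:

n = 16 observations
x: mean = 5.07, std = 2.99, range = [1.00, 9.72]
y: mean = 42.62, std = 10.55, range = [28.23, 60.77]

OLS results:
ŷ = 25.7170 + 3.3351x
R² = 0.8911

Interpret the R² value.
R² = 0.8911 means 89.11% of the variation in y is explained by the linear relationship with x. This indicates a strong fit.

The coefficient of determination R² is the fraction of the total variation in y that the fitted line accounts for.

Here R² = 0.8911:
- Explained: 89.11% of the variation in y
- Unexplained (residual): 100% − 89.11% = 10.89%
- Rule of thumb (below 0.3 weak; 0.3 to below 0.7 moderate; 0.7 and above strong) → strong

Calculation: R² = 1 − (SS_res / SS_tot), where SS_res is the sum of squared residuals and SS_tot the total sum of squares.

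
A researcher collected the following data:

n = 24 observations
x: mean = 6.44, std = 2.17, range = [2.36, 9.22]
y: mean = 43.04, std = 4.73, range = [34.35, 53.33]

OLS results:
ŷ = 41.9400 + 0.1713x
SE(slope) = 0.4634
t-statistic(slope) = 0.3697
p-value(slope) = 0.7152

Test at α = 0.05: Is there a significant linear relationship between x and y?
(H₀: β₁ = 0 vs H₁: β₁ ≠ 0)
p-value = 0.7152 ≥ α = 0.05, so we fail to reject H₀. The relationship is not significant.

Hypothesis test for the slope coefficient:

H₀: β₁ = 0 (no linear relationship)
H₁: β₁ ≠ 0 (linear relationship exists)

Test statistic: t = β̂₁ / SE(β̂₁) = 0.1713 / 0.4634 = 0.3697

With df = 22, the two-sided p-value for |t| = 0.3697 is 0.7152.

Decision rule: reject H₀ if p-value < α.
p-value = 0.7152 ≥ α = 0.05 → fail to reject H₀.

There is not sufficient evidence at the 5% significance level to conclude that a linear relationship exists between x and y.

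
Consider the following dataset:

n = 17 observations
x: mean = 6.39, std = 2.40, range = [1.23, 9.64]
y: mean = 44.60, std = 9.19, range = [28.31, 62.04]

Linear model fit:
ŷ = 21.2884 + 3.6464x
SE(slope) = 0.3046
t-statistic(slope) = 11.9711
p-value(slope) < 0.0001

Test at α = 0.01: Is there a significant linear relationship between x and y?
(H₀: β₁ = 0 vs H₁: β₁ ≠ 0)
p-value < 0.0001 < α = 0.01, so we reject H₀. The relationship is significant.

Hypothesis test for the slope coefficient:

H₀: β₁ = 0 (no linear relationship)
H₁: β₁ ≠ 0 (linear relationship exists)

Test statistic: t = β̂₁ / SE(β̂₁) = 3.6464 / 0.3046 = 11.9711

With df = 15, the two-sided p-value for |t| = 11.9711 is <0.0001.

Decision rule: reject H₀ if p-value < α.
p-value < 0.0001 < α = 0.01 → reject H₀.

There is sufficient evidence at the 1% significance level to conclude that a linear relationship exists between x and y.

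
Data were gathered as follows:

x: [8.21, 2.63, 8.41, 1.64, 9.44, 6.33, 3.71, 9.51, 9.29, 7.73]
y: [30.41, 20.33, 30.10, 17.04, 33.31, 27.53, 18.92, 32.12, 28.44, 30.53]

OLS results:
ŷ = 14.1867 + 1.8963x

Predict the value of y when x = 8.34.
ŷ = 30.0018

To predict y for x = 8.34, substitute into the regression equation:

ŷ = 14.1867 + 1.8963 × 8.34
ŷ = 14.1867 + 15.8151
ŷ = 30.0018

This is a point prediction; actual observations scatter around it by roughly the residual standard deviation.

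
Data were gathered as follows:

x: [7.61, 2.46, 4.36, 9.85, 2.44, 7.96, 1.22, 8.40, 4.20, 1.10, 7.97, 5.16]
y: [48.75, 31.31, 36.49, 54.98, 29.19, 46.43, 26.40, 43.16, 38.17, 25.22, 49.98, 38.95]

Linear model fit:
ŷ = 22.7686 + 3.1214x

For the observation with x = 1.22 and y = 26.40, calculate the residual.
Residual = -0.1767

The residual is the difference between the actual value and the predicted value:

Residual = y - ŷ

Step 1: Calculate predicted value
ŷ = 22.7686 + 3.1214 × 1.22
ŷ = 26.5767

Step 2: Calculate residual
Residual = 26.40 - 26.5767
Residual = -0.1767

Interpretation: the model overestimates the actual value by 0.1767 at this point (negative residual → observation lies below the fitted line).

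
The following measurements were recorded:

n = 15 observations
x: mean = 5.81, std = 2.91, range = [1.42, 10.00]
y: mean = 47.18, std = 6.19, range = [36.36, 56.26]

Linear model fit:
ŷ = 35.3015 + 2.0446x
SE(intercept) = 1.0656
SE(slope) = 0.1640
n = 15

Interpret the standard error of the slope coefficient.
The slope 2.0446 is pinned down to within about ±0.1640 (one SE) by these data — relative uncertainty 8.0%, i.e. precise.

SE(β̂₁) = 0.1640 says: if we drew many samples of n = 15 from the same population and refit each time, the fitted slopes would scatter with a standard deviation of roughly 0.1640 around the true β₁.

Relative precision:
- SE / |β̂₁| = 0.1640 / 2.0446 = 8.0%
- Rule of thumb (under 20%: precise; 20% to under 50%: moderately precise; 50% or more: imprecise) → precise

Rough 95% range (±2 SE): 2.0446 ± 0.3280 → (1.7166, 2.3726).

What drives SE(β̂₁): larger n (here n = 15) → smaller SE.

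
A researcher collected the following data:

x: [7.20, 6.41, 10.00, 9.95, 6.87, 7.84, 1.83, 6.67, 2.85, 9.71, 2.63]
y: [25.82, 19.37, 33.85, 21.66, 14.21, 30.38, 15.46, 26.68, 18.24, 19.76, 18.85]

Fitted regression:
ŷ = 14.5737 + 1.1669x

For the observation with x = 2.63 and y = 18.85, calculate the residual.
Residual = 1.2074

The residual is the difference between the actual value and the predicted value:

Residual = y - ŷ

Step 1: Calculate predicted value
ŷ = 14.5737 + 1.1669 × 2.63
ŷ = 17.6426

Step 2: Calculate residual
Residual = 18.85 - 17.6426
Residual = 1.2074

Interpretation: the model underestimates the actual value by 1.2074 at this point (positive residual → observation lies above the fitted line).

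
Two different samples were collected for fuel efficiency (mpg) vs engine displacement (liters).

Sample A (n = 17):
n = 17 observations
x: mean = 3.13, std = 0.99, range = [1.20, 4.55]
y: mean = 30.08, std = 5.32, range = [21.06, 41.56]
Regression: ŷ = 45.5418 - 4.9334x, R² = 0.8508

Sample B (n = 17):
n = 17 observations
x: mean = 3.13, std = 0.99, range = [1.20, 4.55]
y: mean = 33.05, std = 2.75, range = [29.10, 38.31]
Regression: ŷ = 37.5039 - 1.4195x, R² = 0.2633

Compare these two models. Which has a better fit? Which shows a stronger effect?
Model A has the better fit (R² = 0.8508 vs 0.2633). Model A shows the stronger effect (|β₁| = 4.9334 vs 1.4195).

Model Comparison:

Which explains more variance? (R²)
- Model A: R² = 0.8508 → 85.08% of variance in fuel efficiency explained
- Model B: R² = 0.2633 → 26.33% of variance in fuel efficiency explained
- 0.8508 > 0.2633 → Model A has the better fit

Which has the larger per-liter effect? (|β₁|)
- Model A: β₁ = -4.9334 → predicted fuel efficiency falls 4.9334 mpg per additional liter of engine displacement
- Model B: β₁ = -1.4195 → predicted fuel efficiency falls 1.4195 mpg per additional liter of engine displacement
- |-4.9334| > |-1.4195| → Model A shows the stronger marginal effect

Note: R² measures how tightly points cluster around the line; β₁ measures how steep the line is — they answer different questions.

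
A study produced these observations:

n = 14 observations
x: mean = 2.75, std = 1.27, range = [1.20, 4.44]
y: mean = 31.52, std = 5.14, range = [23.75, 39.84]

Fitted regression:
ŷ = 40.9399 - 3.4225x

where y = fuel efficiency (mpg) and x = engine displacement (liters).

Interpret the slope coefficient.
An increase of one liter in engine displacement is associated with a 3.4225 mpg decrease in predicted fuel efficiency.

β₁ = -3.4225 is the change in predicted fuel efficiency (mpg) per additional liter of engine displacement.

Interpretation:
- Engine displacement up by 1 liter → predicted fuel efficiency decreases by 3.4225 mpg
- This is a linear approximation: the same per-unit change is assumed across the whole observed x range
- The sign (−) gives the direction; the magnitude 3.4225 gives the size of the effect per liter

(β₀ = 40.9399 is the fitted value at x = 0 and is not part of the slope interpretation.)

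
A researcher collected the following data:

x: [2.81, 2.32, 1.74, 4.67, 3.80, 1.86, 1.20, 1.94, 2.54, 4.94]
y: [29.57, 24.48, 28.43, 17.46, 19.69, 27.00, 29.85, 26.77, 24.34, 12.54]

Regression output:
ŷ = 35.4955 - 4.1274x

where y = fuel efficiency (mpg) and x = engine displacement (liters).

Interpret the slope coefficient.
An increase of one liter in engine displacement is associated with a 4.1274 mpg decrease in predicted fuel efficiency.

The slope β₁ = -4.1274 gives the rate at which the fitted fuel efficiency changes with engine displacement.

Interpretation:
- Engine displacement up by 1 liter → predicted fuel efficiency decreases by 4.1274 mpg
- The effect is assumed constant over the observed range of x (linearity)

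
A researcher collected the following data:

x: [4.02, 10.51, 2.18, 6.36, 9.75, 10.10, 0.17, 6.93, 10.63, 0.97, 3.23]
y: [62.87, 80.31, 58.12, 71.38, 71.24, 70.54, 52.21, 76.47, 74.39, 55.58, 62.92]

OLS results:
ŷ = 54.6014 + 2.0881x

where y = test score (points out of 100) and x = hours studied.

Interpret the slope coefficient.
On average, test score is about 2.0881 points higher for every extra hour of study time.

β₁ = 2.0881 is the change in predicted test score (points) per additional hour of study time.

Interpretation:
- Study time up by 1 hour → predicted test score increases by 2.0881 points
- This is a linear approximation: the same per-unit change is assumed across the whole observed x range
- The slope describes association in these data, not necessarily a causal effect

(β₀ = 54.6014 is the fitted value at x = 0 and is not part of the slope interpretation.)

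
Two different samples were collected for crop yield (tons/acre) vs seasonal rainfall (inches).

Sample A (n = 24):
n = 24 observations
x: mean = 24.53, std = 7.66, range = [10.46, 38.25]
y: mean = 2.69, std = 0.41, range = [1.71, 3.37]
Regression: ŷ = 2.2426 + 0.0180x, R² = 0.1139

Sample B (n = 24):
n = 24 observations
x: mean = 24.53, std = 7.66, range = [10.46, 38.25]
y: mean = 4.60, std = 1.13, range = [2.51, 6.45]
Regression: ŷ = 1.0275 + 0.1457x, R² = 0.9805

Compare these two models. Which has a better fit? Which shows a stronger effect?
Model B has the better fit (R² = 0.9805 vs 0.1139). Model B shows the stronger effect (|β₁| = 0.1457 vs 0.0180).

Model Comparison:

Which explains more variance? (R²)
- Model A: R² = 0.1139 → 11.39% of variance in crop yield explained
- Model B: R² = 0.9805 → 98.05% of variance in crop yield explained
- 0.9805 > 0.1139 → Model B has the better fit

Strength of effect — compare |β₁|:
- Model A: β₁ = 0.0180 → predicted crop yield rises 0.0180 tons/acre per additional inch of rainfall
- Model B: β₁ = 0.1457 → predicted crop yield rises 0.1457 tons/acre per additional inch of rainfall
- |0.0180| < |0.1457| → Model B shows the stronger marginal effect

Note: A steeper slope doesn't make a better model if the scatter around the line is large.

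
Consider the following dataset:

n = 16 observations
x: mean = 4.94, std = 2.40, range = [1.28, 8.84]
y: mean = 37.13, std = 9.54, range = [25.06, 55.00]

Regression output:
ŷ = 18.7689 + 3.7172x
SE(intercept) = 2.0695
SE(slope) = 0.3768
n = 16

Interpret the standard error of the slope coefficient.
The slope 3.7172 is pinned down to within about ±0.3768 (one SE) by these data — relative uncertainty 10.1%, i.e. precise.

What SE measures:
- The standard error quantifies the sampling variability of the coefficient estimate
- It is the estimated standard deviation of β̂₁ across hypothetical repeated samples of the same size
- Smaller SE → more precise estimate

Relative precision:
- SE / |β̂₁| = 0.3768 / 3.7172 = 10.1%
- Rule of thumb (under 20%: precise; 20% to under 50%: moderately precise; 50% or more: imprecise) → precise

Rough 95% range (±2 SE): 3.7172 ± 0.7536 → (2.9636, 4.4708).

What drives SE(β̂₁): larger n (here n = 16) → smaller SE; more residual scatter → larger SE; wider spread of x values → smaller SE.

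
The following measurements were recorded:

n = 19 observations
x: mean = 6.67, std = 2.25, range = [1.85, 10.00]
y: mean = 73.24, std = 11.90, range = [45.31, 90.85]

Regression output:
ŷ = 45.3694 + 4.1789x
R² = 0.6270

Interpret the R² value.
The model explains 62.70% of the variance in y (R² = 0.6270), leaving 37.30% unexplained; the fit is moderate.

The coefficient of determination R² is the fraction of the total variation in y that the fitted line accounts for.

Here R² = 0.6270:
- Explained: 62.70% of the variation in y
- Unexplained (residual): 100% − 62.70% = 37.30%
- Rule of thumb (below 0.3 weak; 0.3 to below 0.7 moderate; 0.7 and above strong) → moderate

Note: R² never decreases when predictors are added, so it should not be used alone to compare models of different size.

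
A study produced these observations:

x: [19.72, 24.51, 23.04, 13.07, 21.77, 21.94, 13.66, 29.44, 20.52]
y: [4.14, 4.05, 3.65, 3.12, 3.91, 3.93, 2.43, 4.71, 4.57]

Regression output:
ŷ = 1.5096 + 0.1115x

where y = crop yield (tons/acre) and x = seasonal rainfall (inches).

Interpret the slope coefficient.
For each additional inch of rainfall, predicted crop yield increases by approximately 0.1115 tons/acre.

β₁ = 0.1115 is the change in predicted crop yield (tons/acre) per additional inch of rainfall.

Interpretation:
- Rainfall up by 1 inch → predicted crop yield increases by 0.1115 tons/acre
- This is a linear approximation: the same per-unit change is assumed across the whole observed x range

The intercept β₀ = 1.5096 is the predicted crop yield when rainfall = 0; since the smallest observed x is 13.07, this is an extrapolation and mainly anchors the line.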